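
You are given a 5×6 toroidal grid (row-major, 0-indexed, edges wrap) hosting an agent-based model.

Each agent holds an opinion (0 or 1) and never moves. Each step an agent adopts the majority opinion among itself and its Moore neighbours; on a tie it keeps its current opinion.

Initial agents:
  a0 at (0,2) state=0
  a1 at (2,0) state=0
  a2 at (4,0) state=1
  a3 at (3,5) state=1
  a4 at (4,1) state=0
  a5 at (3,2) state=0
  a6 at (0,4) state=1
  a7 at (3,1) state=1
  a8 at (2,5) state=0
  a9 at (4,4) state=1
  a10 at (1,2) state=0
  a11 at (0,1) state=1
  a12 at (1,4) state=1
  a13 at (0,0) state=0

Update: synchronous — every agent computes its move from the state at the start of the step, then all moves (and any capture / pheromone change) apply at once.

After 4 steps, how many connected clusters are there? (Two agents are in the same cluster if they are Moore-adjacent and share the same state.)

2

t=1: a0@(0,2):0 a1@(2,0):0 a2@(4,0):1 a3@(3,5):1 a4@(4,1):0 a5@(3,2):0 a6@(0,4):1 a7@(3,1):0 a8@(2,5):0 a9@(4,4):1 a10@(1,2):0 a11@(0,1):0 a12@(1,4):1 a13@(0,0):0
t=2: a0@(0,2):0 a1@(2,0):0 a2@(4,0):0 a3@(3,5):1 a4@(4,1):0 a5@(3,2):0 a6@(0,4):1 a7@(3,1):0 a8@(2,5):0 a9@(4,4):1 a10@(1,2):0 a11@(0,1):0 a12@(1,4):1 a13@(0,0):0
t=3: a0@(0,2):0 a1@(2,0):0 a2@(4,0):0 a3@(3,5):0 a4@(4,1):0 a5@(3,2):0 a6@(0,4):1 a7@(3,1):0 a8@(2,5):0 a9@(4,4):1 a10@(1,2):0 a11@(0,1):0 a12@(1,4):1 a13@(0,0):0
t=4: (unchanged — steady state)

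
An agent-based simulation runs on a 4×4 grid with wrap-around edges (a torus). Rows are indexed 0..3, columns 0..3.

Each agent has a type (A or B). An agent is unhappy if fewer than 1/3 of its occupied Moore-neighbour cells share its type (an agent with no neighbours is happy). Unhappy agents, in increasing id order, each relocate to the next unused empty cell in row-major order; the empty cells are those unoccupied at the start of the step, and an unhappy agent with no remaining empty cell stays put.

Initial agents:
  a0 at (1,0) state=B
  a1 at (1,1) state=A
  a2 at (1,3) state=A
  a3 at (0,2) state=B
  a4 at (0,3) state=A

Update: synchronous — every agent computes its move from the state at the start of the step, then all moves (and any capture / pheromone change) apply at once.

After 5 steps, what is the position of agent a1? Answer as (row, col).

t=1: a0@(0,0):B a1@(0,1):A a2@(1,3):A a3@(1,2):B a4@(0,3):A
t=2: a0@(0,2):B a1@(1,0):A a2@(1,3):A a3@(1,1):B a4@(0,3):A
t=3: (unchanged — steady state)

(1, 0)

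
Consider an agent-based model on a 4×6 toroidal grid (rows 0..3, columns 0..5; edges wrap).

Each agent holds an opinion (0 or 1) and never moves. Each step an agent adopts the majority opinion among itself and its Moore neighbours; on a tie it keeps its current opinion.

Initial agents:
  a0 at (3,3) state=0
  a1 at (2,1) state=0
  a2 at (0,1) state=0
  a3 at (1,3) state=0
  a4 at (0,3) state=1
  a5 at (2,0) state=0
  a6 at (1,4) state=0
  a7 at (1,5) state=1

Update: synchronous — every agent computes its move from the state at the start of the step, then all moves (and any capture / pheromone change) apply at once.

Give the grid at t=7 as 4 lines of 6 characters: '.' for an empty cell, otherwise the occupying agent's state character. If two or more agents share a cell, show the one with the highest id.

t=1: a0@(3,3):0 a1@(2,1):0 a2@(0,1):0 a3@(1,3):0 a4@(0,3):0 a5@(2,0):0 a6@(1,4):0 a7@(1,5):0
t=2: (unchanged — steady state)

.0.0..
...000
00....
...0..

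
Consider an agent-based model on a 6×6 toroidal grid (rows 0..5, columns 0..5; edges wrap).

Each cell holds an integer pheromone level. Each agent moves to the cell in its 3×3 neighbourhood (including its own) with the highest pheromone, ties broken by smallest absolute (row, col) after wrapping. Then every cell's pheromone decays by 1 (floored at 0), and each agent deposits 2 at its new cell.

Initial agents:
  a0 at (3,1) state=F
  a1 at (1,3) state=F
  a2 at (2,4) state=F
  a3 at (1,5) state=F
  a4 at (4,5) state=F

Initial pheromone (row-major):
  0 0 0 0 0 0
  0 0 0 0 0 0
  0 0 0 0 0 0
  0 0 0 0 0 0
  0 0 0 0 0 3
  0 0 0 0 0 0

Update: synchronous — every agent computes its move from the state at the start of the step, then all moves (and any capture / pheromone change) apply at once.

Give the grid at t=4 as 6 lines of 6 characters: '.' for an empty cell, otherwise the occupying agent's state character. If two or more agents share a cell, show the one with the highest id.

F.F...
......
F.....
......
.....F
......

t=1: a0@(2,0) a1@(0,2) a2@(1,3) a3@(0,0) a4@(4,5) | pheromone: 2 0 2 0 0 0 / 0 0 0 2 0 0 / 2 0 0 0 0 0 / 0 0 0 0 0 0 / 0 0 0 0 0 4 / 0 0 0 0 0 0
t=2: a0@(2,0) a1@(0,2) a2@(0,2) a3@(0,0) a4@(4,5) | pheromone: 3 0 5 0 0 0 / 0 0 0 1 0 0 / 3 0 0 0 0 0 / 0 0 0 0 0 0 / 0 0 0 0 0 5 / 0 0 0 0 0 0
t=3: a0@(2,0) a1@(0,2) a2@(0,2) a3@(0,0) a4@(4,5) | pheromone: 4 0 8 0 0 0 / 0 0 0 0 0 0 / 4 0 0 0 0 0 / 0 0 0 0 0 0 / 0 0 0 0 0 6 / 0 0 0 0 0 0
t=4: a0@(2,0) a1@(0,2) a2@(0,2) a3@(0,0) a4@(4,5) | pheromone: 5 0 11 0 0 0 / 0 0 0 0 0 0 / 5 0 0 0 0 0 / 0 0 0 0 0 0 / 0 0 0 0 0 7 / 0 0 0 0 0 0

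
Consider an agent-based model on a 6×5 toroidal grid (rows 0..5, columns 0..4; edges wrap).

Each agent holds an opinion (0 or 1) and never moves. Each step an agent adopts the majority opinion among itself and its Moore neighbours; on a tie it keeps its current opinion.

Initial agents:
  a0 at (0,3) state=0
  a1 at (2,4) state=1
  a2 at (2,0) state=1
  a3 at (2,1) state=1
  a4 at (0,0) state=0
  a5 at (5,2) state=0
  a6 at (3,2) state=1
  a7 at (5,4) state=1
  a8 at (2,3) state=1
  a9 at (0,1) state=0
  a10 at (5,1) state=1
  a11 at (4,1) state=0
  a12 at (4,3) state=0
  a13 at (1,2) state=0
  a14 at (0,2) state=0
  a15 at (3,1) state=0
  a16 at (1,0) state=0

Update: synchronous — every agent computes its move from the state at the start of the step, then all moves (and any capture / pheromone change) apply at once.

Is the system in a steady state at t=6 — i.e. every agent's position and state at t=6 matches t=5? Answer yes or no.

yes

t=1: a0@(0,3):0 a1@(2,4):1 a2@(2,0):1 a3@(2,1):1 a4@(0,0):0 a5@(5,2):0 a6@(3,2):1 a7@(5,4):0 a8@(2,3):1 a9@(0,1):0 a10@(5,1):0 a11@(4,1):0 a12@(4,3):0 a13@(1,2):0 a14@(0,2):0 a15@(3,1):1 a16@(1,0):0
t=2: (unchanged — steady state)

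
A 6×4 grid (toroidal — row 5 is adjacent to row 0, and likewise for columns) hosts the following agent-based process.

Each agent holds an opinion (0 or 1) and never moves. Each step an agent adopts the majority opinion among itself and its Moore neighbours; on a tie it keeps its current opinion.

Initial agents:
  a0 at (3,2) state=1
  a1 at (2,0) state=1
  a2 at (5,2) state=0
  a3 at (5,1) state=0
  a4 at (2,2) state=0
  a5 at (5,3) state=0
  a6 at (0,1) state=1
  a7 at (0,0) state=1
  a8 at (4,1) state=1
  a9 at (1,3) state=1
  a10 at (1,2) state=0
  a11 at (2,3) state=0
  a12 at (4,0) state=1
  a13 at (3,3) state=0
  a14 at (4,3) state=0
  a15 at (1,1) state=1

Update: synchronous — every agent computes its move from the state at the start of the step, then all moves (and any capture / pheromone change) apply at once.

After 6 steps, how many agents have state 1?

t=1: a0@(3,2):0 a1@(2,0):1 a2@(5,2):0 a3@(5,1):1 a4@(2,2):0 a5@(5,3):0 a6@(0,1):1 a7@(0,0):1 a8@(4,1):1 a9@(1,3):1 a10@(1,2):0 a11@(2,3):0 a12@(4,0):0 a13@(3,3):0 a14@(4,3):0 a15@(1,1):1
t=2: a0@(3,2):0 a1@(2,0):1 a2@(5,2):0 a3@(5,1):1 a4@(2,2):0 a5@(5,3):0 a6@(0,1):1 a7@(0,0):1 a8@(4,1):0 a9@(1,3):1 a10@(1,2):0 a11@(2,3):0 a12@(4,0):0 a13@(3,3):0 a14@(4,3):0 a15@(1,1):1
t=3: (unchanged — steady state)

6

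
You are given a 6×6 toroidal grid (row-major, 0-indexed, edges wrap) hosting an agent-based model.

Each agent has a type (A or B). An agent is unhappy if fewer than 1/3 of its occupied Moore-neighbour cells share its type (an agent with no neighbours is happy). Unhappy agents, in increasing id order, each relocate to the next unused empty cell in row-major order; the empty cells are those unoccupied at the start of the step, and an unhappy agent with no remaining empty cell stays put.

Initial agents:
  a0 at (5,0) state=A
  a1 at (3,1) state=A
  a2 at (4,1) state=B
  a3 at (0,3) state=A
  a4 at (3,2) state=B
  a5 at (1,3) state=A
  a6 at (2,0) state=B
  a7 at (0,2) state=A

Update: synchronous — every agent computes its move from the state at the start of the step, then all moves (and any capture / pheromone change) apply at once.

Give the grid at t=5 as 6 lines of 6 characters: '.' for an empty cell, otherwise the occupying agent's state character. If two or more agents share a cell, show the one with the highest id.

AAAAB.
...A..
......
..B...
.B....
......

t=1: a0@(0,0):A a1@(0,1):A a2@(4,1):B a3@(0,3):A a4@(3,2):B a5@(1,3):A a6@(0,4):B a7@(0,2):A
t=2: a0@(0,0):A a1@(0,1):A a2@(4,1):B a3@(0,3):A a4@(3,2):B a5@(1,3):A a6@(0,5):B a7@(0,2):A
t=3: a0@(0,0):A a1@(0,1):A a2@(4,1):B a3@(0,3):A a4@(3,2):B a5@(1,3):A a6@(0,4):B a7@(0,2):A
t=4: a0@(0,0):A a1@(0,1):A a2@(4,1):B a3@(0,3):A a4@(3,2):B a5@(1,3):A a6@(0,5):B a7@(0,2):A
t=5: a0@(0,0):A a1@(0,1):A a2@(4,1):B a3@(0,3):A a4@(3,2):B a5@(1,3):A a6@(0,4):B a7@(0,2):A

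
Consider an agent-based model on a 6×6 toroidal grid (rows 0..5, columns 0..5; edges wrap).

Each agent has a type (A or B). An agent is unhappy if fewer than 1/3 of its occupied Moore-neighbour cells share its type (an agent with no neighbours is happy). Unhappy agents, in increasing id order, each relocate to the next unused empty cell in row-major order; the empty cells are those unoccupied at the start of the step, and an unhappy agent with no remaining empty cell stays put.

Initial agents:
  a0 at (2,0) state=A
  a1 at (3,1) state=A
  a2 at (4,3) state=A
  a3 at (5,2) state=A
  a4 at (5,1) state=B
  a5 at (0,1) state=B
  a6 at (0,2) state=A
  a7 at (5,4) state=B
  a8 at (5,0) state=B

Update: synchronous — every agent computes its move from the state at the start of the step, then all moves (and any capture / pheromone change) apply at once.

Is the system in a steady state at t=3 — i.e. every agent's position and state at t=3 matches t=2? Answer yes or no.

yes

t=1: a0@(2,0):A a1@(3,1):A a2@(4,3):A a3@(5,2):A a4@(5,1):B a5@(0,1):B a6@(0,2):A a7@(0,0):B a8@(5,0):B
t=2: (unchanged — steady state)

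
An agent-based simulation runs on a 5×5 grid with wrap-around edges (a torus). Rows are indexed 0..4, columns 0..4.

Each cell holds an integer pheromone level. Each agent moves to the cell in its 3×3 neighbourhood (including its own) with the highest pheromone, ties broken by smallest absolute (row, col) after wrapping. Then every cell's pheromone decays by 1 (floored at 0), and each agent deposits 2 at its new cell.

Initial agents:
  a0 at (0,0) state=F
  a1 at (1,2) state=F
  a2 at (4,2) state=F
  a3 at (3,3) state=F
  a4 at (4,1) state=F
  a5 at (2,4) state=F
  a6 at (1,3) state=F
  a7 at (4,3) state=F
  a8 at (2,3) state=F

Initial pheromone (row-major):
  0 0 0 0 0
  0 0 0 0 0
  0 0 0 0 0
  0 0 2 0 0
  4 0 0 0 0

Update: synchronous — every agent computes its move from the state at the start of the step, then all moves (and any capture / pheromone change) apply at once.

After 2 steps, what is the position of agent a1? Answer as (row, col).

(4, 0)

t=1: a0@(4,0) a1@(0,1) a2@(3,2) a3@(3,2) a4@(4,0) a5@(1,0) a6@(0,2) a7@(3,2) a8@(3,2) | pheromone: 0 2 2 0 0 / 2 0 0 0 0 / 0 0 0 0 0 / 0 0 9 0 0 / 7 0 0 0 0
t=2: a0@(4,0) a1@(4,0) a2@(3,2) a3@(3,2) a4@(4,0) a5@(0,1) a6@(0,1) a7@(3,2) a8@(3,2) | pheromone: 0 5 1 0 0 / 1 0 0 0 0 / 0 0 0 0 0 / 0 0 16 0 0 / 12 0 0 0 0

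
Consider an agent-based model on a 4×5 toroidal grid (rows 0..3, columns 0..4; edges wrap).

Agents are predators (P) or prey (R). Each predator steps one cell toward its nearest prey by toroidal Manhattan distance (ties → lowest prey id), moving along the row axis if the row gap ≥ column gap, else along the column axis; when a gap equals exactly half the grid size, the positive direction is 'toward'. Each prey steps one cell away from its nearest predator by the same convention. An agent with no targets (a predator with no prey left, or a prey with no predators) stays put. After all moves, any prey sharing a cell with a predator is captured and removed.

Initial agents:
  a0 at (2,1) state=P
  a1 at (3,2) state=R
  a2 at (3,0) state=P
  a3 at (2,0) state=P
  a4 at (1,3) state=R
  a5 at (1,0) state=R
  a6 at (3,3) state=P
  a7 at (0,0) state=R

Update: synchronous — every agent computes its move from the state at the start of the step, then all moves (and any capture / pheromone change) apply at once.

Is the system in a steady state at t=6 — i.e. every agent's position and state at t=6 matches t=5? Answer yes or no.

t=1: a0@(3,1):P a2@(0,0):P a3@(1,0):P a4@(0,3):R a6@(3,2):P
t=2: a0@(3,2):P a2@(0,4):P a3@(1,4):P a6@(0,2):P
t=3: (unchanged — steady state)

yes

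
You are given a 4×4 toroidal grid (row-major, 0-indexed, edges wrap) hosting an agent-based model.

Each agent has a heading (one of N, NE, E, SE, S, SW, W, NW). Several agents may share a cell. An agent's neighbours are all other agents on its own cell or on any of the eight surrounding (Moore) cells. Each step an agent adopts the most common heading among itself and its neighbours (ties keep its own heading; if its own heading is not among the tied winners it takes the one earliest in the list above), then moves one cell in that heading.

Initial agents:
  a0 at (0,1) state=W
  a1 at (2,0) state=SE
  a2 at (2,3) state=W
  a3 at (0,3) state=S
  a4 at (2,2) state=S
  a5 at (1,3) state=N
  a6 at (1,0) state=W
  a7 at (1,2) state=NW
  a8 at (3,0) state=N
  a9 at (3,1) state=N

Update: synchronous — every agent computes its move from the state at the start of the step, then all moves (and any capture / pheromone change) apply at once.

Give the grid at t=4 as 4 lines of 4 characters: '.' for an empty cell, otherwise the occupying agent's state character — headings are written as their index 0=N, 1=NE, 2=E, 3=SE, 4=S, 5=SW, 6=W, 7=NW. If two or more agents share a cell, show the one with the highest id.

...0
....
0.00
0000

t=1: a0@(0,0):W a1@(1,0):N a2@(2,2):W a3@(3,3):N a4@(1,2):N a5@(2,3):S a6@(1,3):W a7@(2,2):S a8@(2,0):N a9@(2,1):N
t=2: a0@(0,3):W a1@(0,0):N a2@(1,2):N a3@(2,3):N a4@(0,2):N a5@(1,3):N a6@(1,2):W a7@(1,2):N a8@(1,0):N a9@(1,1):N
t=3: a0@(3,3):N a1@(3,0):N a2@(0,2):N a3@(1,3):N a4@(3,2):N a5@(0,3):N a6@(0,2):N a7@(0,2):N a8@(0,0):N a9@(0,1):N
t=4: a0@(2,3):N a1@(2,0):N a2@(3,2):N a3@(0,3):N a4@(2,2):N a5@(3,3):N a6@(3,2):N a7@(3,2):N a8@(3,0):N a9@(3,1):N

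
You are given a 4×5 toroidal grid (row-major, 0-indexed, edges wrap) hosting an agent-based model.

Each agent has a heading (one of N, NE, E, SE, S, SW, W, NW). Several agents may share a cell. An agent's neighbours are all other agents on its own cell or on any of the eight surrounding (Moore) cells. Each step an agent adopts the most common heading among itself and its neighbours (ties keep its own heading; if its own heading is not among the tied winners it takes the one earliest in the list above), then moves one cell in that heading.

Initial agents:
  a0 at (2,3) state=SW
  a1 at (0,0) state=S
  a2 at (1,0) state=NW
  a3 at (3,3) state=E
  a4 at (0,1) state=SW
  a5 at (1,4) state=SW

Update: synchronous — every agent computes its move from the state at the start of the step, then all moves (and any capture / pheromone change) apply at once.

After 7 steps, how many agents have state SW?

t=1: a0@(3,2):SW a1@(1,4):SW a2@(2,4):SW a3@(3,4):E a4@(1,0):SW a5@(2,3):SW
t=2: a0@(0,1):SW a1@(2,3):SW a2@(3,3):SW a3@(0,3):SW a4@(2,4):SW a5@(3,2):SW
t=3: a0@(1,0):SW a1@(3,2):SW a2@(0,2):SW a3@(1,2):SW a4@(3,3):SW a5@(0,1):SW
t=4: a0@(2,4):SW a1@(0,1):SW a2@(1,1):SW a3@(2,1):SW a4@(0,2):SW a5@(1,0):SW
t=5: a0@(3,3):SW a1@(1,0):SW a2@(2,0):SW a3@(3,0):SW a4@(1,1):SW a5@(2,4):SW
t=6: a0@(0,2):SW a1@(2,4):SW a2@(3,4):SW a3@(0,4):SW a4@(2,0):SW a5@(3,3):SW
t=7: a0@(1,1):SW a1@(3,3):SW a2@(0,3):SW a3@(1,3):SW a4@(3,4):SW a5@(0,2):SW

6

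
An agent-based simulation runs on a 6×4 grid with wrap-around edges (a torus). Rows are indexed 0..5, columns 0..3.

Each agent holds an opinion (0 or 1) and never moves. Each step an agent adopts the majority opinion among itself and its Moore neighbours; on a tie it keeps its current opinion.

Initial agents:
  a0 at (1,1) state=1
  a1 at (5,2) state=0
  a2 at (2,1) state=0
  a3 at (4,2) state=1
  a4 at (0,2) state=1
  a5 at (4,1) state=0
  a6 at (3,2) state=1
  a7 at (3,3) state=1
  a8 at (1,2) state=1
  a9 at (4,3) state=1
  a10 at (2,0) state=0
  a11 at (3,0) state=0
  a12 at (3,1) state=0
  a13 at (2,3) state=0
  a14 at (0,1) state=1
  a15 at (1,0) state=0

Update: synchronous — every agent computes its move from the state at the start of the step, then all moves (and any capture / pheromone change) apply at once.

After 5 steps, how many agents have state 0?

t=1: a0@(1,1):1 a1@(5,2):1 a2@(2,1):0 a3@(4,2):1 a4@(0,2):1 a5@(4,1):0 a6@(3,2):1 a7@(3,3):1 a8@(1,2):1 a9@(4,3):1 a10@(2,0):0 a11@(3,0):0 a12@(3,1):0 a13@(2,3):0 a14@(0,1):1 a15@(1,0):0
t=2: (unchanged — steady state)

7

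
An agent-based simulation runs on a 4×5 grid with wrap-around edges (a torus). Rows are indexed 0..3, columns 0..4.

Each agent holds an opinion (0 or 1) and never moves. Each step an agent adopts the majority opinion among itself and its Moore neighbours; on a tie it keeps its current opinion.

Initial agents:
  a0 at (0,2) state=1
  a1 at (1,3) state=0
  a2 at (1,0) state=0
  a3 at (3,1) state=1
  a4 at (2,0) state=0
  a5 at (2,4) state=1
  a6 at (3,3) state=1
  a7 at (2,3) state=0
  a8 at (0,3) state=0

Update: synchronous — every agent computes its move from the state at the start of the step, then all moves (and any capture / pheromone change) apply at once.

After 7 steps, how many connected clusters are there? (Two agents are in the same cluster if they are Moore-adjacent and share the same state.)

1

t=1: a0@(0,2):1 a1@(1,3):0 a2@(1,0):0 a3@(3,1):1 a4@(2,0):0 a5@(2,4):0 a6@(3,3):1 a7@(2,3):0 a8@(0,3):0
t=2: a0@(0,2):1 a1@(1,3):0 a2@(1,0):0 a3@(3,1):1 a4@(2,0):0 a5@(2,4):0 a6@(3,3):0 a7@(2,3):0 a8@(0,3):0
t=3: a0@(0,2):0 a1@(1,3):0 a2@(1,0):0 a3@(3,1):1 a4@(2,0):0 a5@(2,4):0 a6@(3,3):0 a7@(2,3):0 a8@(0,3):0
t=4: a0@(0,2):0 a1@(1,3):0 a2@(1,0):0 a3@(3,1):0 a4@(2,0):0 a5@(2,4):0 a6@(3,3):0 a7@(2,3):0 a8@(0,3):0
t=5: (unchanged — steady state)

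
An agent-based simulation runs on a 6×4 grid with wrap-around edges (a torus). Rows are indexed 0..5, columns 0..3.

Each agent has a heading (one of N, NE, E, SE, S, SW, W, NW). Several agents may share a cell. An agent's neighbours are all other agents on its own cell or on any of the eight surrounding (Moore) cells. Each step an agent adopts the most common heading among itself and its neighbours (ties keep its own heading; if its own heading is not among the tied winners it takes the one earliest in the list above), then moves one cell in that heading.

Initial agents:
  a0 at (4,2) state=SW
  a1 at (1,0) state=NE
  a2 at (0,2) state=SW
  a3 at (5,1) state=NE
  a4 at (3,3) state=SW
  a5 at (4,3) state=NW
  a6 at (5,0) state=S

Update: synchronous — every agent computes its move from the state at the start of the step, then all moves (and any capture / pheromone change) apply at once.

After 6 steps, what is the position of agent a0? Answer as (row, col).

(4, 0)

t=1: a0@(5,1):SW a1@(0,1):NE a2@(1,1):SW a3@(0,0):SW a4@(4,2):SW a5@(5,2):SW a6@(0,0):S
t=2: a0@(0,0):SW a1@(1,0):SW a2@(2,0):SW a3@(1,3):SW a4@(5,1):SW a5@(0,1):SW a6@(1,3):SW
t=3: a0@(1,3):SW a1@(2,3):SW a2@(3,3):SW a3@(2,2):SW a4@(0,0):SW a5@(1,0):SW a6@(2,2):SW
t=4: a0@(2,2):SW a1@(3,2):SW a2@(4,2):SW a3@(3,1):SW a4@(1,3):SW a5@(2,3):SW a6@(3,1):SW
t=5: a0@(3,1):SW a1@(4,1):SW a2@(5,1):SW a3@(4,0):SW a4@(2,2):SW a5@(3,2):SW a6@(4,0):SW
t=6: a0@(4,0):SW a1@(5,0):SW a2@(0,0):SW a3@(5,3):SW a4@(3,1):SW a5@(4,1):SW a6@(5,3):SW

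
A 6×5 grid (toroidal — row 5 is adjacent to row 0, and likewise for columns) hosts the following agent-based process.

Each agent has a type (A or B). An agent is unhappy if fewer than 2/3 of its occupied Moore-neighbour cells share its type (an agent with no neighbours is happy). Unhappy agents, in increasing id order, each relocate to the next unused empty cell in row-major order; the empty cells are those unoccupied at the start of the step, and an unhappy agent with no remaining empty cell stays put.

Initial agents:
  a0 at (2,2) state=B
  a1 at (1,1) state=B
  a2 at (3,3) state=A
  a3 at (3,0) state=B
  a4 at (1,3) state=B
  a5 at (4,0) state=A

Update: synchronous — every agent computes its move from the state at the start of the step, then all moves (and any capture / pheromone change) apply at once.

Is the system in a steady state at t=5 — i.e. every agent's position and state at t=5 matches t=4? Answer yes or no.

t=1: a0@(2,2):B a1@(1,1):B a2@(0,0):A a3@(0,1):B a4@(1,3):B a5@(0,2):A
t=2: a0@(2,2):B a1@(0,3):B a2@(0,4):A a3@(1,0):B a4@(1,2):B a5@(1,4):A
t=3: a0@(2,2):B a1@(0,0):B a2@(0,1):A a3@(0,2):B a4@(1,2):B a5@(1,1):A
t=4: a0@(0,3):B a1@(0,4):B a2@(1,0):A a3@(1,3):B a4@(1,4):B a5@(2,0):A
t=5: a0@(0,3):B a1@(0,4):B a2@(0,0):A a3@(1,3):B a4@(0,1):B a5@(0,2):A

no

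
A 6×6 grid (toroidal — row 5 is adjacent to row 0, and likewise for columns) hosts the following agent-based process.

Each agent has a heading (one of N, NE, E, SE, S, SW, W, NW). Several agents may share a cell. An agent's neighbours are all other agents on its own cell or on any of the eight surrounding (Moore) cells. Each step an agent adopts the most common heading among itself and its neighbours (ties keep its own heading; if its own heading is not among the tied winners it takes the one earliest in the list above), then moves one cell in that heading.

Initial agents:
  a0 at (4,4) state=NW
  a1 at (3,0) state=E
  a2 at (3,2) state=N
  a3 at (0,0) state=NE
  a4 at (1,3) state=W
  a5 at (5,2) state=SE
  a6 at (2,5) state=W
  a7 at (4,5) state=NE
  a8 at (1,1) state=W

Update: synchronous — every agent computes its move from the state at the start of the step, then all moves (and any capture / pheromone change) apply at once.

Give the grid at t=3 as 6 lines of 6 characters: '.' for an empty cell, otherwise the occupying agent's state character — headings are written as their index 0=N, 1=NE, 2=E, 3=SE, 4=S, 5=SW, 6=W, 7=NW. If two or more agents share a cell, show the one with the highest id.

t=1: a0@(3,3):NW a1@(3,1):E a2@(2,2):N a3@(5,1):NE a4@(1,2):W a5@(0,3):SE a6@(2,4):W a7@(3,0):NE a8@(1,0):W
t=2: a0@(2,2):NW a1@(3,2):E a2@(1,2):N a3@(4,2):NE a4@(1,1):W a5@(1,4):SE a6@(2,3):W a7@(2,1):NE a8@(1,5):W
t=3: a0@(2,1):W a1@(2,3):NE a2@(1,1):W a3@(3,3):NE a4@(1,0):W a5@(1,3):W a6@(2,2):W a7@(1,2):NE a8@(1,4):W

......
66166.
.661..
...1..
......
......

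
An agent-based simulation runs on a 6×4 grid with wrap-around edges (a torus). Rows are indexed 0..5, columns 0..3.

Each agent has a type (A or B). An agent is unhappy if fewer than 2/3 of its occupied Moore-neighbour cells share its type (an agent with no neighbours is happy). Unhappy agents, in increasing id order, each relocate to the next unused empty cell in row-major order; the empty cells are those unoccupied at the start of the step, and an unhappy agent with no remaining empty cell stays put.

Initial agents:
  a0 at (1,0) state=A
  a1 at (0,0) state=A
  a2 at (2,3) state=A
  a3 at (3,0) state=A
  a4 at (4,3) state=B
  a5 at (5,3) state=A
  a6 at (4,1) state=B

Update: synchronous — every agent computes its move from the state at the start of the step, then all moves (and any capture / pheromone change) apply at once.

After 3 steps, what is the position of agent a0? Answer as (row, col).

t=1: a0@(1,0):A a1@(0,0):A a2@(2,3):A a3@(0,1):A a4@(0,2):B a5@(0,3):A a6@(1,1):B
t=2: a0@(1,0):A a1@(0,0):A a2@(2,3):A a3@(1,2):A a4@(1,3):B a5@(0,3):A a6@(2,0):B
t=3: a0@(0,1):A a1@(0,0):A a2@(0,2):A a3@(1,2):A a4@(1,1):B a5@(0,3):A a6@(2,1):B

(0, 1)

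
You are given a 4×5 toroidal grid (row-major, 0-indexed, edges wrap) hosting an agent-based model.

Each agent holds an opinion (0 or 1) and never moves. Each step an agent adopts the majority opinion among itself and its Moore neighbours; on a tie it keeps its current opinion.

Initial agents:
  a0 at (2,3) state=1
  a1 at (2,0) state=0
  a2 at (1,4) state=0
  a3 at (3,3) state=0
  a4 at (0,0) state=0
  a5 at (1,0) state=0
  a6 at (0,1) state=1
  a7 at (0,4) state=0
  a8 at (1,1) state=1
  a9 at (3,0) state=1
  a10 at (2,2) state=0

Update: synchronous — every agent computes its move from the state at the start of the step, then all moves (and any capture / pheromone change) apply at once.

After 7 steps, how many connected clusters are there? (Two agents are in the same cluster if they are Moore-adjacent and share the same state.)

t=1: a0@(2,3):0 a1@(2,0):0 a2@(1,4):0 a3@(3,3):0 a4@(0,0):0 a5@(1,0):0 a6@(0,1):1 a7@(0,4):0 a8@(1,1):0 a9@(3,0):0 a10@(2,2):0
t=2: a0@(2,3):0 a1@(2,0):0 a2@(1,4):0 a3@(3,3):0 a4@(0,0):0 a5@(1,0):0 a6@(0,1):0 a7@(0,4):0 a8@(1,1):0 a9@(3,0):0 a10@(2,2):0
t=3: (unchanged — steady state)

1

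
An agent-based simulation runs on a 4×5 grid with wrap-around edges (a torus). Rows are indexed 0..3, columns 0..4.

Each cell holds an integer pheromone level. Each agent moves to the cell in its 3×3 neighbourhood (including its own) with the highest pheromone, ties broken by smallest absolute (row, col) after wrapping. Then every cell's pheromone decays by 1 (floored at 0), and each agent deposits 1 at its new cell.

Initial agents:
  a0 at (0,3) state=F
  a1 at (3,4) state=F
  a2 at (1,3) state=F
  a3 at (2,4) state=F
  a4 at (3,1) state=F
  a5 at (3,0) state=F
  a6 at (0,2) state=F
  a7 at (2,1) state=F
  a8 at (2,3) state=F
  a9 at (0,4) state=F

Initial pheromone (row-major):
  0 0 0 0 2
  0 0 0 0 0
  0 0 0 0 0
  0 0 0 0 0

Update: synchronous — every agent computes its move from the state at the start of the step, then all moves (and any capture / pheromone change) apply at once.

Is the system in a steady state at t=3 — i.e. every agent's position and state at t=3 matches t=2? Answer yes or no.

no

t=1: a0@(0,4) a1@(0,4) a2@(0,4) a3@(1,0) a4@(0,0) a5@(0,4) a6@(0,1) a7@(1,0) a8@(1,2) a9@(0,4) | pheromone: 1 1 0 0 6 / 2 0 1 0 0 / 0 0 0 0 0 / 0 0 0 0 0
t=2: a0@(0,4) a1@(0,4) a2@(0,4) a3@(0,4) a4@(0,4) a5@(0,4) a6@(1,0) a7@(0,4) a8@(0,1) a9@(0,4) | pheromone: 0 1 0 0 13 / 2 0 0 0 0 / 0 0 0 0 0 / 0 0 0 0 0
t=3: a0@(0,4) a1@(0,4) a2@(0,4) a3@(0,4) a4@(0,4) a5@(0,4) a6@(0,4) a7@(0,4) a8@(1,0) a9@(0,4) | pheromone: 0 0 0 0 21 / 2 0 0 0 0 / 0 0 0 0 0 / 0 0 0 0 0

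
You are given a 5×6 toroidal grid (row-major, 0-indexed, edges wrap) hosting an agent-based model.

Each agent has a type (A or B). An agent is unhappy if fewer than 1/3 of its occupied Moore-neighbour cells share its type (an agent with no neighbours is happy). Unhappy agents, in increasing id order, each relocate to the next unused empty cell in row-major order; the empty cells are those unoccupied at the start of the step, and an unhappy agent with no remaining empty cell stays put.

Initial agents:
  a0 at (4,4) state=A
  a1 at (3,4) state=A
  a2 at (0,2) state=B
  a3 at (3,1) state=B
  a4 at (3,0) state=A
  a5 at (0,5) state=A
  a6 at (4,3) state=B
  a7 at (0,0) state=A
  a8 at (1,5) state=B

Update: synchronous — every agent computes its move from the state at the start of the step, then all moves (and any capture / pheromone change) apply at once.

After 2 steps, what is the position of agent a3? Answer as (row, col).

(0, 1)

t=1: a0@(4,4):A a1@(3,4):A a2@(0,2):B a3@(0,1):B a4@(0,3):A a5@(0,5):A a6@(4,3):B a7@(0,0):A a8@(0,4):B
t=2: a0@(4,4):A a1@(3,4):A a2@(0,2):B a3@(0,1):B a4@(1,0):A a5@(0,5):A a6@(4,3):B a7@(0,0):A a8@(1,1):B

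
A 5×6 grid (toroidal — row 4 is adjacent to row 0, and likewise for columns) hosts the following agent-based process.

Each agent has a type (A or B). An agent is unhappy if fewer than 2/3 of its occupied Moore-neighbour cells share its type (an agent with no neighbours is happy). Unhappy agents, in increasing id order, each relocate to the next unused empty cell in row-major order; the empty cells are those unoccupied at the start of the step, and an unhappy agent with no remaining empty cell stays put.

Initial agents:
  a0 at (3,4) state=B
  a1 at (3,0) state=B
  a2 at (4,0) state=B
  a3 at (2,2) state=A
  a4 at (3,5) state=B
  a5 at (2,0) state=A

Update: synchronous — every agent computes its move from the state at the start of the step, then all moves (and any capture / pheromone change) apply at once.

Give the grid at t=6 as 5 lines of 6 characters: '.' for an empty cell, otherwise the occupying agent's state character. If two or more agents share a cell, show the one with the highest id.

.A....
......
..A...
B...BB
B.....

t=1: a0@(3,4):B a1@(3,0):B a2@(4,0):B a3@(2,2):A a4@(3,5):B a5@(0,0):A
t=2: a0@(3,4):B a1@(3,0):B a2@(4,0):B a3@(2,2):A a4@(3,5):B a5@(0,1):A
t=3: a0@(3,4):B a1@(3,0):B a2@(4,0):B a3@(2,2):A a4@(3,5):B a5@(0,0):A
t=4: a0@(3,4):B a1@(3,0):B a2@(4,0):B a3@(2,2):A a4@(3,5):B a5@(0,1):A
t=5: a0@(3,4):B a1@(3,0):B a2@(4,0):B a3@(2,2):A a4@(3,5):B a5@(0,0):A
t=6: a0@(3,4):B a1@(3,0):B a2@(4,0):B a3@(2,2):A a4@(3,5):B a5@(0,1):A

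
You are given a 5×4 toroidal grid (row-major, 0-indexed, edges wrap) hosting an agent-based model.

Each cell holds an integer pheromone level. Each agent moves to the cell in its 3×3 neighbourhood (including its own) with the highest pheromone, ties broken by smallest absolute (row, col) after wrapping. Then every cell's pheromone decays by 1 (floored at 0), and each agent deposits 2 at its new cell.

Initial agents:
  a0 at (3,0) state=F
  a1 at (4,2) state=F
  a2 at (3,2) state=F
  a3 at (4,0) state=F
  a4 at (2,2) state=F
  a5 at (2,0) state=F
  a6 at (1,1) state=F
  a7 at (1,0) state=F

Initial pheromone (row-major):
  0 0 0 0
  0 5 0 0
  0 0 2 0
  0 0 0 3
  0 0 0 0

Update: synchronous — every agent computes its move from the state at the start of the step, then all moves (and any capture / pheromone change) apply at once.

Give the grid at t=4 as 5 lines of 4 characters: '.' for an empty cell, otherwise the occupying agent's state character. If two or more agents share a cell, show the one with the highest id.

t=1: a0@(3,3) a1@(3,3) a2@(3,3) a3@(3,3) a4@(1,1) a5@(1,1) a6@(1,1) a7@(1,1) | pheromone: 0 0 0 0 / 0 12 0 0 / 0 0 1 0 / 0 0 0 10 / 0 0 0 0
t=2: a0@(3,3) a1@(3,3) a2@(3,3) a3@(3,3) a4@(1,1) a5@(1,1) a6@(1,1) a7@(1,1) | pheromone: 0 0 0 0 / 0 19 0 0 / 0 0 0 0 / 0 0 0 17 / 0 0 0 0
t=3: a0@(3,3) a1@(3,3) a2@(3,3) a3@(3,3) a4@(1,1) a5@(1,1) a6@(1,1) a7@(1,1) | pheromone: 0 0 0 0 / 0 26 0 0 / 0 0 0 0 / 0 0 0 24 / 0 0 0 0
t=4: a0@(3,3) a1@(3,3) a2@(3,3) a3@(3,3) a4@(1,1) a5@(1,1) a6@(1,1) a7@(1,1) | pheromone: 0 0 0 0 / 0 33 0 0 / 0 0 0 0 / 0 0 0 31 / 0 0 0 0

....
.F..
....
...F
....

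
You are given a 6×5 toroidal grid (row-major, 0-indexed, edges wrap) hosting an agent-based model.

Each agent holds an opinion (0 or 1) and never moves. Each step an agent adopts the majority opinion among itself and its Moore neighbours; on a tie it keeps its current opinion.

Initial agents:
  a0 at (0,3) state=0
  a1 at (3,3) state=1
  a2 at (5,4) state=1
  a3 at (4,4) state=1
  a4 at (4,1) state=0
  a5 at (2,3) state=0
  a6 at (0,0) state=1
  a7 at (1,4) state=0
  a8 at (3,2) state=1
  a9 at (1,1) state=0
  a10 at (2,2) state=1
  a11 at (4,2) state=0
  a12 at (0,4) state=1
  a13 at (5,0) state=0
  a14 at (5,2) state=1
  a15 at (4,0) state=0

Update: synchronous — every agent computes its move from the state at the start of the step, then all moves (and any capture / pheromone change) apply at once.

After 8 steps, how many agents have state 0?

0

t=1: a0@(0,3):1 a1@(3,3):1 a2@(5,4):1 a3@(4,4):1 a4@(4,1):0 a5@(2,3):1 a6@(0,0):1 a7@(1,4):0 a8@(3,2):1 a9@(1,1):1 a10@(2,2):1 a11@(4,2):1 a12@(0,4):1 a13@(5,0):1 a14@(5,2):0 a15@(4,0):0
t=2: a0@(0,3):1 a1@(3,3):1 a2@(5,4):1 a3@(4,4):1 a4@(4,1):0 a5@(2,3):1 a6@(0,0):1 a7@(1,4):1 a8@(3,2):1 a9@(1,1):1 a10@(2,2):1 a11@(4,2):1 a12@(0,4):1 a13@(5,0):1 a14@(5,2):0 a15@(4,0):1
t=3: a0@(0,3):1 a1@(3,3):1 a2@(5,4):1 a3@(4,4):1 a4@(4,1):1 a5@(2,3):1 a6@(0,0):1 a7@(1,4):1 a8@(3,2):1 a9@(1,1):1 a10@(2,2):1 a11@(4,2):1 a12@(0,4):1 a13@(5,0):1 a14@(5,2):0 a15@(4,0):1
t=4: a0@(0,3):1 a1@(3,3):1 a2@(5,4):1 a3@(4,4):1 a4@(4,1):1 a5@(2,3):1 a6@(0,0):1 a7@(1,4):1 a8@(3,2):1 a9@(1,1):1 a10@(2,2):1 a11@(4,2):1 a12@(0,4):1 a13@(5,0):1 a14@(5,2):1 a15@(4,0):1
t=5: (unchanged — steady state)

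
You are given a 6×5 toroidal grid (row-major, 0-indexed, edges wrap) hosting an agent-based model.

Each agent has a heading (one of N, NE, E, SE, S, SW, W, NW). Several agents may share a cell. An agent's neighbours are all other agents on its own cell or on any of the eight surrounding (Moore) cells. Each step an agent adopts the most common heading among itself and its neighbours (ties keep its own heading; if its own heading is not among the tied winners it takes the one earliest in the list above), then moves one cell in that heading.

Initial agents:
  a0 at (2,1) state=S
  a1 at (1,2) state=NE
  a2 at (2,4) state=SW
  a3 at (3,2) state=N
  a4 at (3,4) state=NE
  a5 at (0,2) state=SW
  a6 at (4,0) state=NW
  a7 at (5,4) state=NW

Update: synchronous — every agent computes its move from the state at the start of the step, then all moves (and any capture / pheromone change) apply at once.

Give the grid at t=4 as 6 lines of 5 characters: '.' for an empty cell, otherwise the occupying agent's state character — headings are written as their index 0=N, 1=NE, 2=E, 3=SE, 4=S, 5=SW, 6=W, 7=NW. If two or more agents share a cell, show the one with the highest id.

77...
7....
.....
.....
..15.
.7..5

t=1: a0@(3,1):S a1@(0,3):NE a2@(3,3):SW a3@(2,2):N a4@(2,0):NE a5@(1,1):SW a6@(3,4):NW a7@(4,3):NW
t=2: a0@(4,1):S a1@(5,4):NE a2@(2,2):NW a3@(3,1):SW a4@(1,1):NE a5@(2,0):SW a6@(2,3):NW a7@(3,2):NW
t=3: a0@(5,1):S a1@(4,0):NE a2@(1,1):NW a3@(4,0):SW a4@(0,2):NE a5@(3,4):SW a6@(1,2):NW a7@(2,1):NW
t=4: a0@(4,2):NE a1@(5,4):SW a2@(0,0):NW a3@(5,4):SW a4@(5,1):NW a5@(4,3):SW a6@(0,1):NW a7@(1,0):NW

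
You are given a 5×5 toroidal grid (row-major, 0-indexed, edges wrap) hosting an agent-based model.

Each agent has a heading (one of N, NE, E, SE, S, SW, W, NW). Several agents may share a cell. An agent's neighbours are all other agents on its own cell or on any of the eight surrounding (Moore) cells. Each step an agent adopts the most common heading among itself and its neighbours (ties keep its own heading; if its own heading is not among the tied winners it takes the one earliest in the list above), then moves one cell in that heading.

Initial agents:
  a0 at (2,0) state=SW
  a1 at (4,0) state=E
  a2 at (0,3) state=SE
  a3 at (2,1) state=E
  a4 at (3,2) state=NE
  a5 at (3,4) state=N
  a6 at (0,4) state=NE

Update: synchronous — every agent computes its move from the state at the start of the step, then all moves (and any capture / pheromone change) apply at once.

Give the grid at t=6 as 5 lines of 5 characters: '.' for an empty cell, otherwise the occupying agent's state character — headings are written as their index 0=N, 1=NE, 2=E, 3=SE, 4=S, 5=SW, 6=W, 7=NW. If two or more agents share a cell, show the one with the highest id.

t=1: a0@(3,4):SW a1@(4,1):E a2@(1,4):SE a3@(2,2):E a4@(2,3):NE a5@(2,4):N a6@(4,0):NE
t=2: a0@(2,0):NE a1@(4,2):E a2@(2,0):SE a3@(2,3):E a4@(1,4):NE a5@(1,4):N a6@(3,1):NE
t=3: a0@(1,1):NE a1@(4,3):E a2@(1,1):NE a3@(2,4):E a4@(0,0):NE a5@(0,0):NE a6@(2,2):NE
t=4: a0@(0,2):NE a1@(4,4):E a2@(0,2):NE a3@(2,0):E a4@(4,1):NE a5@(4,1):NE a6@(1,3):NE
t=5: a0@(4,3):NE a1@(4,0):E a2@(4,3):NE a3@(2,1):E a4@(3,2):NE a5@(3,2):NE a6@(0,4):NE
t=6: a0@(3,4):NE a1@(4,1):E a2@(3,4):NE a3@(1,2):NE a4@(2,3):NE a5@(2,3):NE a6@(4,0):NE

.....
..1..
...1.
....1
12...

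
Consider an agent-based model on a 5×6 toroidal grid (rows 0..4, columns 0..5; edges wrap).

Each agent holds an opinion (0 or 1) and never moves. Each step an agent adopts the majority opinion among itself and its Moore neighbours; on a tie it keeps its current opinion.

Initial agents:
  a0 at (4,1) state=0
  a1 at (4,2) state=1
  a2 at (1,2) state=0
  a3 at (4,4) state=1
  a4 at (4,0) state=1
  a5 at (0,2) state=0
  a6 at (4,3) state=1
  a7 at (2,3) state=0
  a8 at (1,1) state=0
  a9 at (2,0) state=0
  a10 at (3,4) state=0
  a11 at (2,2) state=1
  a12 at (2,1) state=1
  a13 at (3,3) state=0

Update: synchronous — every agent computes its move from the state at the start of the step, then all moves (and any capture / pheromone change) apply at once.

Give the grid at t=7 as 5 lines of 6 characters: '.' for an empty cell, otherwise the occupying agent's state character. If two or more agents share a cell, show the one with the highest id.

..0...
.00...
0000..
...01.
10011.

t=1: a0@(4,1):0 a1@(4,2):0 a2@(1,2):0 a3@(4,4):1 a4@(4,0):1 a5@(0,2):0 a6@(4,3):1 a7@(2,3):0 a8@(1,1):0 a9@(2,0):0 a10@(3,4):0 a11@(2,2):0 a12@(2,1):0 a13@(3,3):1
t=2: a0@(4,1):0 a1@(4,2):0 a2@(1,2):0 a3@(4,4):1 a4@(4,0):1 a5@(0,2):0 a6@(4,3):1 a7@(2,3):0 a8@(1,1):0 a9@(2,0):0 a10@(3,4):1 a11@(2,2):0 a12@(2,1):0 a13@(3,3):0
t=3: (unchanged — steady state)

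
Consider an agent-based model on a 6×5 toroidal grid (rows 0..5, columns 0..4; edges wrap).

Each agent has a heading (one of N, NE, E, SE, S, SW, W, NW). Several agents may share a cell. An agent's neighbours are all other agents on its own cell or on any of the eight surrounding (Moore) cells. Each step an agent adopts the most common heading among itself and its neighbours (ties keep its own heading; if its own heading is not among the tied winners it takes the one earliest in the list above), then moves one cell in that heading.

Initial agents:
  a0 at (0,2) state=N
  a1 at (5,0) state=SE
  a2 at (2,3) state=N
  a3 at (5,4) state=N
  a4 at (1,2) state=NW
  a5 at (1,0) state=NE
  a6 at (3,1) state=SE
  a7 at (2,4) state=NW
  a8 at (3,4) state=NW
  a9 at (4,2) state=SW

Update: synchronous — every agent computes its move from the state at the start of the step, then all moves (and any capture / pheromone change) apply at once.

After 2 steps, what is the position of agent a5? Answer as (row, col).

t=1: a0@(5,2):N a1@(0,1):SE a2@(1,2):NW a3@(4,4):N a4@(0,2):N a5@(0,1):NE a6@(4,2):SE a7@(1,3):NW a8@(2,3):NW a9@(5,1):SW
t=2: a0@(4,2):N a1@(5,1):N a2@(0,1):NW a3@(3,4):N a4@(5,2):N a5@(5,1):N a6@(5,3):SE a7@(0,2):NW a8@(1,2):NW a9@(4,1):N

(5, 1)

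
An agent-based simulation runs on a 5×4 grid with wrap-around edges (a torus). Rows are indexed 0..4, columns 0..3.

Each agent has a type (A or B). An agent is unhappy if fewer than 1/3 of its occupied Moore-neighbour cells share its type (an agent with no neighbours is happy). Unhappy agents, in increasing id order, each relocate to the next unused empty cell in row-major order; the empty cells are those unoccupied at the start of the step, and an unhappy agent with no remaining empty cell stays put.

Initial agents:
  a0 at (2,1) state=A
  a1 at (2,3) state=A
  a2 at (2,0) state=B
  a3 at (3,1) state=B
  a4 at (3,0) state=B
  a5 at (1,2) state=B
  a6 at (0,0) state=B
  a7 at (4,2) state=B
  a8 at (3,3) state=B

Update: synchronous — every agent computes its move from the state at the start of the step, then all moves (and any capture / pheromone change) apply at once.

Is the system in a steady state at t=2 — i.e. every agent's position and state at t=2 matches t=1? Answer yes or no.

t=1: a0@(0,1):A a1@(0,2):A a2@(2,0):B a3@(3,1):B a4@(3,0):B a5@(0,3):B a6@(0,0):B a7@(4,2):B a8@(3,3):B
t=2: (unchanged — steady state)

yes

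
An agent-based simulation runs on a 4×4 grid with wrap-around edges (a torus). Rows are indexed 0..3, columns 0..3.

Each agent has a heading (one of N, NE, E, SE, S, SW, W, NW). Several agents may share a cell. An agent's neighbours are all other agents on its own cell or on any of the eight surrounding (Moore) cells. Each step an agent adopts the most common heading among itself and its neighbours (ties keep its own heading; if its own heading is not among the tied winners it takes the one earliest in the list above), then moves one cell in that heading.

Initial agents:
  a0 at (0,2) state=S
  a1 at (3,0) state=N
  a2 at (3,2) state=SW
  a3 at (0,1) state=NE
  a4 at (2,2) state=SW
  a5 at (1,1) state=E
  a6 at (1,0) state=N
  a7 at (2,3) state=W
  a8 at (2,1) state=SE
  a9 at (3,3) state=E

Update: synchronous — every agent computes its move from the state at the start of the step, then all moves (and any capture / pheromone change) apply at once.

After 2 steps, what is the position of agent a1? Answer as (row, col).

(1, 0)

t=1: a0@(0,3):E a1@(2,0):N a2@(0,1):SW a3@(3,1):N a4@(3,1):SW a5@(1,2):E a6@(0,0):N a7@(1,3):N a8@(1,1):N a9@(0,2):SW
t=2: a0@(0,0):E a1@(1,0):N a2@(1,0):SW a3@(2,1):N a4@(0,0):SW a5@(1,3):E a6@(3,0):N a7@(0,3):N a8@(0,1):N a9@(1,1):SW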